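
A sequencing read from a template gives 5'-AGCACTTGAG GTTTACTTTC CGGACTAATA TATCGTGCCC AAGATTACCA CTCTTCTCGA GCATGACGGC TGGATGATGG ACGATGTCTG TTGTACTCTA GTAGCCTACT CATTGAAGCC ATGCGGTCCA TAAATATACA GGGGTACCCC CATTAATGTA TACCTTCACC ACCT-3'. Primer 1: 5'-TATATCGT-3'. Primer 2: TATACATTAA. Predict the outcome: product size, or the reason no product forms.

Yes — a 134 bp product.

Primer 1 (TATATCGT) matches the top strand at positions 29–36; it acts as a forward primer.
Primer 2's reverse complement is TTAATGTATA, matching the top strand at positions 153–162; it acts as a reverse primer.
The 3' ends face each other across positions 29–162, giving a 134 bp product.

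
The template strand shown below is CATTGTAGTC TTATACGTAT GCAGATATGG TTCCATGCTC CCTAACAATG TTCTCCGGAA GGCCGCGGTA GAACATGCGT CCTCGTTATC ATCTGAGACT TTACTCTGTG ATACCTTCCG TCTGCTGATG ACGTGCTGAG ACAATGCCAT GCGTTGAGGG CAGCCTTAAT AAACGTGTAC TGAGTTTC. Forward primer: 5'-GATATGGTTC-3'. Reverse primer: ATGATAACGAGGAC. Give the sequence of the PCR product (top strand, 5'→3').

Scanning the template, GATATGGTTC occurs at positions 24–33; this primer anneals to the bottom strand there with its 3' end pointing downstream.
Reverse complement of the reverse primer: GTCCTCGTTATCAT. This occurs on the top strand at positions 79–92.
The product is the template from position 24 through 92 (69 bp).

5'-GATATGGTTCCATGCTCCCTAACAATGTTCTCCGGAAGGCCGCGGTAGAACATGCGTCCTCGTTATCAT-3'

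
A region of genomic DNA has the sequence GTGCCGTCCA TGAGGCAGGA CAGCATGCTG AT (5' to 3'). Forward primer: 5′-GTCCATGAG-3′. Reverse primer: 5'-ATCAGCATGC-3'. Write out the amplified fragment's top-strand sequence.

5'-GTCCATGAGGCAGGACAGCATGCTGAT-3'

The forward primer matches the template at positions 6–14.
Reverse complement of the reverse primer: GCATGCTGAT. This occurs on the top strand at positions 23–32.
The product is the template from position 6 through 32 (27 bp).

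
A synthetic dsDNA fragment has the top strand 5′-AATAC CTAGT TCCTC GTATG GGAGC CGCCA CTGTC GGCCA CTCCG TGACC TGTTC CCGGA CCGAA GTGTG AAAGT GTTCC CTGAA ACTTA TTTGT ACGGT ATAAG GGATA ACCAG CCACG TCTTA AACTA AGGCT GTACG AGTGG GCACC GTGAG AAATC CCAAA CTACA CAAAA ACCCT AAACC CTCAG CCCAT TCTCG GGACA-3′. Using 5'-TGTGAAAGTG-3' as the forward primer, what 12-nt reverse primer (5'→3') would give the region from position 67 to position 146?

The product's 3' end on the top strand is position 146.
The reverse primer anneals to the top strand over positions 135–146, i.e. to TGTACGAGTGGG.
Its sequence written 5'→3' is the reverse complement: CCCACTCGTACA.

5'-CCCACTCGTACA-3'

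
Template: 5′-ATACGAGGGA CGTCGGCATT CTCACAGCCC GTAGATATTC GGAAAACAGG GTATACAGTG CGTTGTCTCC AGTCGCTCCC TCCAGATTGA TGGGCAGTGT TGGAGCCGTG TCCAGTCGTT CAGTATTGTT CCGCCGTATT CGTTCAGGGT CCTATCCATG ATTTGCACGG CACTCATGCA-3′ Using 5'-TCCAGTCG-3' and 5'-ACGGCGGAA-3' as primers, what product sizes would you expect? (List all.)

The forward primer TCCAGTCG matches the top strand at positions 68–75, 111–118.
The reverse primer's reverse complement is TTCCGCCGT, matching at positions 129–137.
Each forward site pairs with the reverse site to give a product ending at position 137: sizes 70, 27 bp.

70 bp, 27 bp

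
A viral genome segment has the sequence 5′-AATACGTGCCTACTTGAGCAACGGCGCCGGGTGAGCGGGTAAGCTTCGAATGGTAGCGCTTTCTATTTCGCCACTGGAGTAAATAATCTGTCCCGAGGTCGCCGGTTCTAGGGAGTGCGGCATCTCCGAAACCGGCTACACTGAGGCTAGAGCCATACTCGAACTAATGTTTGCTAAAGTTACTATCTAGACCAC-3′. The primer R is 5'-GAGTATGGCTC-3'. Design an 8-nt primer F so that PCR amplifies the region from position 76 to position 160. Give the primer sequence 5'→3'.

5'-GGAGTAAA-3'

The reverse primer's reverse complement GAGCCATACTC matches the template at positions 150–160; the product starts at position 76.
The forward primer is identical to the top strand over positions 76–83: GGAGTAAA.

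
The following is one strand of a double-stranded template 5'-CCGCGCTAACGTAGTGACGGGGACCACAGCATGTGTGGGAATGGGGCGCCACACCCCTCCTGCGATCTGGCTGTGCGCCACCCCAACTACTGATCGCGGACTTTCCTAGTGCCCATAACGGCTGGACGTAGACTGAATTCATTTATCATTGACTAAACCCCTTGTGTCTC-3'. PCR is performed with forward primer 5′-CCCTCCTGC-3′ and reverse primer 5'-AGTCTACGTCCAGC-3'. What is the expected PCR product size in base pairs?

80 bp

Forward primer CCCTCCTGC is found on the top strand at positions 55–63.
Taking the reverse complement of AGTCTACGTCCAGC gives GCTGGACGTAGACT, found at positions 121–134 on the template; the primer anneals here to the top strand with its 3' end pointing upstream.
The product runs from position 55 to position 134, so its length is 134 − 55 + 1 = 80 bp.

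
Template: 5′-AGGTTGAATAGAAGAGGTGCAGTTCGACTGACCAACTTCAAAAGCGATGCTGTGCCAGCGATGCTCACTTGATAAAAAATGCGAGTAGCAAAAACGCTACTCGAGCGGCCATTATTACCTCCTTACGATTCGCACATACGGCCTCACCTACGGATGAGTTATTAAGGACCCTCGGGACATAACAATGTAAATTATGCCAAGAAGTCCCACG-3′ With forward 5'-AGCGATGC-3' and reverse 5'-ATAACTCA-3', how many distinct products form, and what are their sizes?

The forward primer AGCGATGC matches the top strand at positions 43–50, 57–64.
The reverse primer's reverse complement is TGAGTTAT, matching at positions 155–162.
Each forward site pairs with the reverse site to give a product ending at position 162: sizes 120, 106 bp.

Two products: 120 bp, 106 bp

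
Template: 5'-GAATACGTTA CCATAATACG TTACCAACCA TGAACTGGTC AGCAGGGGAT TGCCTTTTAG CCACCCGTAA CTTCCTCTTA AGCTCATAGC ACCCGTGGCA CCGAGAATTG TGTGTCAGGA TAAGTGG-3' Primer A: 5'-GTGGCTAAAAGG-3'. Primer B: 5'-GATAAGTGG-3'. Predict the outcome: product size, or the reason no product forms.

No product — the primers' 3' ends point away from each other.

Primer A (GTGGCTAAAAGG) has reverse complement CCTTTTAGCCAC, which matches the top strand at positions 53–64; primer A anneals to the top strand there with its 3' end pointing upstream toward position 53.
Primer B (GATAAGTGG) matches the top strand directly at positions 119–127; it anneals to the bottom strand with its 3' end pointing downstream toward position 127.
The 3' ends diverge (primer A extends toward position 1, primer B toward position 127), so the primers never converge on a shared product.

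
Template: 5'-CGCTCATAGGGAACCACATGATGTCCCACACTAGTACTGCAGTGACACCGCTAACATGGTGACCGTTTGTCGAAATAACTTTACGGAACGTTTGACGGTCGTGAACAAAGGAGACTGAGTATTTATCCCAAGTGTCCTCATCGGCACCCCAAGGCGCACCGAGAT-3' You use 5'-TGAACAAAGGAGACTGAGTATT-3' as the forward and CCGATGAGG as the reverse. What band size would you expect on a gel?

43 bp

Scanning the template, TGAACAAAGGAGACTGAGTATT occurs at positions 102–123; this primer anneals to the bottom strand there with its 3' end pointing downstream.
The reverse primer's reverse complement is CCTCATCGG, which matches the template at positions 136–144.
Amplicon spans positions 102–144: 43 bp.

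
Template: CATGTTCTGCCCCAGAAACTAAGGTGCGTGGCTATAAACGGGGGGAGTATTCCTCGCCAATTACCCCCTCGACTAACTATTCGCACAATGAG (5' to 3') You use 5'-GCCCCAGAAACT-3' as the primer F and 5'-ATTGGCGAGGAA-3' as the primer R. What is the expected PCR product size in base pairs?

The forward primer matches the template at positions 9–20.
The reverse primer's reverse complement is TTCCTCGCCAAT, which matches the template at positions 50–61.
Product length = (reverse-primer end) − (forward-primer start) + 1 = 61 − 9 + 1 = 53 bp.

53 bp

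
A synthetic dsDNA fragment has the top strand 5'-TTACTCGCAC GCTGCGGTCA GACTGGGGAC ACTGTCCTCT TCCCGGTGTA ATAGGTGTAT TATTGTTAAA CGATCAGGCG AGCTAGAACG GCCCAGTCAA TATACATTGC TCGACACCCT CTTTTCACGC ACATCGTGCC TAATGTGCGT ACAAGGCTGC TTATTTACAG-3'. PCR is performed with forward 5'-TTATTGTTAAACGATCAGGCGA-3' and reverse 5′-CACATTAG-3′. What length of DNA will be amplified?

88 bp

Scanning the template, TTATTGTTAAACGATCAGGCGA occurs at positions 60–81; this primer anneals to the bottom strand there with its 3' end pointing downstream.
Taking the reverse complement of CACATTAG gives CTAATGTG, found at positions 140–147 on the template; the primer anneals here to the top strand with its 3' end pointing upstream.
Amplicon spans positions 60–147: 88 bp.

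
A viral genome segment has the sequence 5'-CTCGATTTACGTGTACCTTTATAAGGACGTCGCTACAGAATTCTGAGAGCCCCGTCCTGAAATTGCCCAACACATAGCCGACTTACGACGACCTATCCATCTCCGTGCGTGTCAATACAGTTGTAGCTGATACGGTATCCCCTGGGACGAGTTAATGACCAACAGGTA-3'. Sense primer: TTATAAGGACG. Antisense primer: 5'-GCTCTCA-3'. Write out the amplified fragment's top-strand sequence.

Scanning the template, TTATAAGGACG occurs at positions 19–29; this primer anneals to the bottom strand there with its 3' end pointing downstream.
Reverse complement of the reverse primer: TGAGAGC. This occurs on the top strand at positions 44–50.
The product is the template from position 19 through 50 (32 bp).

5'-TTATAAGGACGTCGCTACAGAATTCTGAGAGC-3'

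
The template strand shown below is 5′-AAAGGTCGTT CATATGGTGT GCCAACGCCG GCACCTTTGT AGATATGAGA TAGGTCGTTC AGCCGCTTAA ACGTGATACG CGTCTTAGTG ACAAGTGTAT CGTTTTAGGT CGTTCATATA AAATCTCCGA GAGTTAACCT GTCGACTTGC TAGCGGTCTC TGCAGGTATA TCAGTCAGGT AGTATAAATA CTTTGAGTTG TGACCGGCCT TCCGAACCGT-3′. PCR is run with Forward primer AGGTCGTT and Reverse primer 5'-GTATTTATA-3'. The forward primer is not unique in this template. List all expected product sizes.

189 bp, 140 bp, 85 bp

The forward primer AGGTCGTT matches the top strand at positions 3–10, 52–59, 107–114.
The reverse primer's reverse complement is TATAAATAC, matching at positions 183–191.
Each forward site pairs with the reverse site to give a product ending at position 191: sizes 189, 140, 85 bp.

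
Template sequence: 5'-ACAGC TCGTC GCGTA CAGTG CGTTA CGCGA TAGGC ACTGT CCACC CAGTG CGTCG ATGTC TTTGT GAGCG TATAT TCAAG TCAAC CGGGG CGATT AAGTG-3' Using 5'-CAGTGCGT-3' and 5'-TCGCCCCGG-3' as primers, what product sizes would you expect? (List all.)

The forward primer CAGTGCGT matches the top strand at positions 16–23, 46–53.
The reverse primer's reverse complement is CCGGGGCGA, matching at positions 85–93.
Each forward site pairs with the reverse site to give a product ending at position 93: sizes 78, 48 bp.

78 bp, 48 bp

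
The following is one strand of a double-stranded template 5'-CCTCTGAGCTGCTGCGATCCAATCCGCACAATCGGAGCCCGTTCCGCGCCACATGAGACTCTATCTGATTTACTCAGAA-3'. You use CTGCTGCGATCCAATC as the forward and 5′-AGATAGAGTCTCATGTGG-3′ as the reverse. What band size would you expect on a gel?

The forward primer matches the template at positions 9–24.
Taking the reverse complement of AGATAGAGTCTCATGTGG gives CCACATGAGACTCTATCT, found at positions 49–66 on the template; the primer anneals here to the top strand with its 3' end pointing upstream.
Product length = (reverse-primer end) − (forward-primer start) + 1 = 66 − 9 + 1 = 58 bp.

58 bp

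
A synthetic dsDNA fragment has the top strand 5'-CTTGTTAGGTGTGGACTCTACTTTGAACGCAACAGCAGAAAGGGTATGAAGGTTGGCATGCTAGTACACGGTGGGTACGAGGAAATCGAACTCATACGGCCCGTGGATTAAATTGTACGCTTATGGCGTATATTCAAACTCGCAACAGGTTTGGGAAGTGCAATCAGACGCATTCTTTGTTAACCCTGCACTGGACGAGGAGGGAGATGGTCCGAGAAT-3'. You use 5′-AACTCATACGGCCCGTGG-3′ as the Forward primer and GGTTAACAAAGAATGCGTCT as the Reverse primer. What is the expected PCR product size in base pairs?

Forward primer AACTCATACGGCCCGTGG is found on the top strand at positions 89–106.
Reverse complement of the reverse primer: AGACGCATTCTTTGTTAACC. This occurs on the top strand at positions 166–185.
The product runs from position 89 to position 185, so its length is 185 − 89 + 1 = 97 bp.

97 bp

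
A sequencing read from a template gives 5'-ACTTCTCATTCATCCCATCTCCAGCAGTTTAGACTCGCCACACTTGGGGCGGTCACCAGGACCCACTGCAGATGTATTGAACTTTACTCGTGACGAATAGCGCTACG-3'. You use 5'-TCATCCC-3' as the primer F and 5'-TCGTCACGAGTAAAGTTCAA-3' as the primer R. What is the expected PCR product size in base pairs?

87 bp

The forward primer matches the template at positions 10–16.
Taking the reverse complement of TCGTCACGAGTAAAGTTCAA gives TTGAACTTTACTCGTGACGA, found at positions 77–96 on the template; the primer anneals here to the top strand with its 3' end pointing upstream.
Product length = (reverse-primer end) − (forward-primer start) + 1 = 96 − 10 + 1 = 87 bp.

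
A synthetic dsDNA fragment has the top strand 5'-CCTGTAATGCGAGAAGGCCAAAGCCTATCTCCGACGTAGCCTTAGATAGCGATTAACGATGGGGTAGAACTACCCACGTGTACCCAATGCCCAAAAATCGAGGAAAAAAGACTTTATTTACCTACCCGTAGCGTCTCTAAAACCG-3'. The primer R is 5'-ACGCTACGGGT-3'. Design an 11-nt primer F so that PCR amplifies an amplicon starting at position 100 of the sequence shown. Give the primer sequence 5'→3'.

The reverse primer's reverse complement ACCCGTAGCGT matches the template at positions 124–134; the product starts at position 100.
The forward primer is identical to the top strand over positions 100–110: GAGGAAAAAAG.

5'-GAGGAAAAAAG-3'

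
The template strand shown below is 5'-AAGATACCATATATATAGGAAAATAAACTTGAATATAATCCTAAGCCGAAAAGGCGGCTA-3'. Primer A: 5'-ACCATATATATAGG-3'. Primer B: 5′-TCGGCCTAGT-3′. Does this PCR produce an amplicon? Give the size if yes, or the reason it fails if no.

Primer B (TCGGCCTAGT) does not match the top strand, and its reverse complement ACTAGGCCGA does not match either.
With no annealing site for primer B, no amplification occurs.

No product — primer B has no binding site in the template.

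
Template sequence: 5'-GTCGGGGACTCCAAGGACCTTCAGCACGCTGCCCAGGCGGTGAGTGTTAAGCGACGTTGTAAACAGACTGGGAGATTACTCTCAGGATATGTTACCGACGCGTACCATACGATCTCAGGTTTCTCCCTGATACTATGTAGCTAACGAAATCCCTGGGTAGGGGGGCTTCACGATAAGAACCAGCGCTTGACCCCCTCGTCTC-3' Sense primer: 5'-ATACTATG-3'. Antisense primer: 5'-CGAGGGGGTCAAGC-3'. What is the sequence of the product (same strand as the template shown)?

5'-ATACTATGTAGCTAACGAAATCCCTGGGTAGGGGGGCTTCACGATAAGAACCAGCGCTTGACCCCCTCG-3'

Scanning the template, ATACTATG occurs at positions 130–137; this primer anneals to the bottom strand there with its 3' end pointing downstream.
Reverse complement of the reverse primer: GCTTGACCCCCTCG. This occurs on the top strand at positions 185–198.
The product is the template from position 130 through 198 (69 bp).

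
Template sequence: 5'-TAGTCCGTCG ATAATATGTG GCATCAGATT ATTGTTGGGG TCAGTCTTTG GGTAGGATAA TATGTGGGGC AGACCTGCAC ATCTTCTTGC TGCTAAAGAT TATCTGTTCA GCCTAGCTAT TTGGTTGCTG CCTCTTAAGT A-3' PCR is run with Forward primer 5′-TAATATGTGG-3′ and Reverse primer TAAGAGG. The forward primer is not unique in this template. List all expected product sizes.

The forward primer TAATATGTGG matches the top strand at positions 12–21, 58–67.
The reverse primer's reverse complement is CCTCTTA, matching at positions 131–137.
Each forward site pairs with the reverse site to give a product ending at position 137: sizes 126, 80 bp.

126 bp, 80 bp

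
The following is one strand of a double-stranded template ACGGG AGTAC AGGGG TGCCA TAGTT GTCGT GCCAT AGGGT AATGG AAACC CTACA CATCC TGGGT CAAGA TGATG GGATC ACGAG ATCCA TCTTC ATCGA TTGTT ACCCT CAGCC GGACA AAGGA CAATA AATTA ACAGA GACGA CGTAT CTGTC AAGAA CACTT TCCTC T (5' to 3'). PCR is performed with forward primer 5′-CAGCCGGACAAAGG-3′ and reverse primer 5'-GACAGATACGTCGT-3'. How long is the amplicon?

Scanning the template, CAGCCGGACAAAGG occurs at positions 111–124; this primer anneals to the bottom strand there with its 3' end pointing downstream.
The reverse primer's reverse complement is ACGACGTATCTGTC, which matches the template at positions 142–155.
The product runs from position 111 to position 155, so its length is 155 − 111 + 1 = 45 bp.

45 bp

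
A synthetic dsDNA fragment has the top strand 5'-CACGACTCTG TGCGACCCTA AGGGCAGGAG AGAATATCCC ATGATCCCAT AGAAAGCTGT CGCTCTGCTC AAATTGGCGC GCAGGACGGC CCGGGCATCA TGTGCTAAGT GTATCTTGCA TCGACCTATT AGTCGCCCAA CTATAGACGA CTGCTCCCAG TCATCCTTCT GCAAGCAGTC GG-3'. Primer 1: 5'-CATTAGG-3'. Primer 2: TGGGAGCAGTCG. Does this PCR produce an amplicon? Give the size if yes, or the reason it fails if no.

No product — primer 1 has no binding site in the template.

Primer 1 (CATTAGG) does not match the top strand, and its reverse complement CCTAATG does not match either.
With no annealing site for primer 1, no amplification occurs.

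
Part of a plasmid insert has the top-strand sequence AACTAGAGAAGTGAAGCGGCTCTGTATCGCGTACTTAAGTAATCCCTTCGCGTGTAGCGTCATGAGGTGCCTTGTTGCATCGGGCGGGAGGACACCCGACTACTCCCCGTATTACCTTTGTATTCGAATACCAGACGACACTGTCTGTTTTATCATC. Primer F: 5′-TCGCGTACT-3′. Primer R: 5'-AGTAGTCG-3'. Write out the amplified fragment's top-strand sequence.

5'-TCGCGTACTTAAGTAATCCCTTCGCGTGTAGCGTCATGAGGTGCCTTGTTGCATCGGGCGGGAGGACACCCGACTACT-3'

Forward primer TCGCGTACT is found on the top strand at positions 27–35.
Taking the reverse complement of AGTAGTCG gives CGACTACT, found at positions 97–104 on the template; the primer anneals here to the top strand with its 3' end pointing upstream.
The product is the template from position 27 through 104 (78 bp).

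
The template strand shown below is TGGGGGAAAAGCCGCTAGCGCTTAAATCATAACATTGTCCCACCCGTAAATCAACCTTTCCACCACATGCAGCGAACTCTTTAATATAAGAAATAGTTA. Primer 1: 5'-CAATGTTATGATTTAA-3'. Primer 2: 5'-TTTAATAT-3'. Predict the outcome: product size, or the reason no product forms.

Primer 1 (CAATGTTATGATTTAA) has reverse complement TTAAATCATAACATTG, which matches the top strand at positions 22–37; primer 1 anneals to the top strand there with its 3' end pointing upstream toward position 22.
Primer 2 (TTTAATAT) matches the top strand directly at positions 80–87; it anneals to the bottom strand with its 3' end pointing downstream toward position 87.
The 3' ends diverge (primer 1 extends toward position 1, primer 2 toward position 99), so the primers never converge on a shared product.

No product — the primers' 3' ends point away from each other.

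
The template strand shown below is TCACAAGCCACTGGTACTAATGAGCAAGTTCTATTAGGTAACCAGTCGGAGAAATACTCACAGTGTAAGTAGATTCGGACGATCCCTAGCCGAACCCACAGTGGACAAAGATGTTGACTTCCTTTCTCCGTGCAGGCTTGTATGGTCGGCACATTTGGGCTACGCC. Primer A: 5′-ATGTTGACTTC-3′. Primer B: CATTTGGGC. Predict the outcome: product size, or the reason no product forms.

No product — both primers anneal to the same strand and extend in the same direction.

Primer A (ATGTTGACTTC) matches the top strand at positions 111–121 (3' end points downstream).
Primer B (CATTTGGGC) also matches the top strand directly, at positions 152–160 — its reverse complement GCCCAAATG is not present.
Both primers anneal to the bottom strand with 3' ends pointing the same way, so neither can prime synthesis back toward the other.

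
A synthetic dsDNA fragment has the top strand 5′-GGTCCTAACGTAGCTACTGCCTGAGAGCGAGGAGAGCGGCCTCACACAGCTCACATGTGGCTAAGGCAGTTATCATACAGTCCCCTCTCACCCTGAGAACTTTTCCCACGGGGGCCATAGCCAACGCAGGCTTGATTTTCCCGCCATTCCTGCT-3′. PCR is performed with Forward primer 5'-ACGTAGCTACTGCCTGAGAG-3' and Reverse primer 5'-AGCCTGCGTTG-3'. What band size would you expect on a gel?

Forward primer ACGTAGCTACTGCCTGAGAG is found on the top strand at positions 8–27.
Reverse complement of the reverse primer: CAACGCAGGCT. This occurs on the top strand at positions 122–132.
Amplicon spans positions 8–132: 125 bp.

125 bp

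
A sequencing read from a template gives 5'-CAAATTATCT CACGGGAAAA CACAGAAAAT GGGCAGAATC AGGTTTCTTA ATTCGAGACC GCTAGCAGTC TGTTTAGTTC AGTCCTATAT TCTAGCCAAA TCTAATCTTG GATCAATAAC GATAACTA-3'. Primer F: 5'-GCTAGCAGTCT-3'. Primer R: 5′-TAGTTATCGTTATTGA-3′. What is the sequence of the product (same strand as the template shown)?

Scanning the template, GCTAGCAGTCT occurs at positions 61–71; this primer anneals to the bottom strand there with its 3' end pointing downstream.
The reverse primer's reverse complement is TCAATAACGATAACTA, which matches the template at positions 113–128.
The product is the template from position 61 through 128 (68 bp).

5'-GCTAGCAGTCTGTTTAGTTCAGTCCTATATTCTAGCCAAATCTAATCTTGGATCAATAACGATAACTA-3'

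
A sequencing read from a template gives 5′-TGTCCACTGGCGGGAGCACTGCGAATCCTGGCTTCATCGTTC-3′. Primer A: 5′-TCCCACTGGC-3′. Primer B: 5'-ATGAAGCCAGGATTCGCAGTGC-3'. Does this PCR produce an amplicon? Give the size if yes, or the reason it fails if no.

Primer A (TCCCACTGGC) does not match the top strand, and its reverse complement GCCAGTGGGA does not match either.
With no annealing site for primer A, no amplification occurs.

No product — primer A has no binding site in the template.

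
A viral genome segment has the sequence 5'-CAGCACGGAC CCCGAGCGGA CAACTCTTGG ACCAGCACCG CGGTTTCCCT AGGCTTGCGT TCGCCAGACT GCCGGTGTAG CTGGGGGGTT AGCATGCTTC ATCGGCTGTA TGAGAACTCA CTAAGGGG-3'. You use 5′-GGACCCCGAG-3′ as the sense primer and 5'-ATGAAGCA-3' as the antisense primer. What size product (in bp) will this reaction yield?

Forward primer GGACCCCGAG is found on the top strand at positions 7–16.
Taking the reverse complement of ATGAAGCA gives TGCTTCAT, found at positions 95–102 on the template; the primer anneals here to the top strand with its 3' end pointing upstream.
The product runs from position 7 to position 102, so its length is 102 − 7 + 1 = 96 bp.

96 bp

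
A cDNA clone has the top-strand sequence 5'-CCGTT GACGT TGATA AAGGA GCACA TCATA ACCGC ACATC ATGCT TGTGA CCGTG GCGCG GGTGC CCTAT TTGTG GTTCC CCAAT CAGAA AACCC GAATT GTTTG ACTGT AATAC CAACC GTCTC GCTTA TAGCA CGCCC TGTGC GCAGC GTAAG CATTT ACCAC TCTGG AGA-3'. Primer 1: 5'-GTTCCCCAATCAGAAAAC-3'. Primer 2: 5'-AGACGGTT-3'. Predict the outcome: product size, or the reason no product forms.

Yes — a 49 bp product.

Primer 1 (GTTCCCCAATCAGAAAAC) matches the top strand at positions 76–93; it acts as a forward primer.
Primer 2's reverse complement is AACCGTCT, matching the top strand at positions 117–124; it acts as a reverse primer.
The 3' ends face each other across positions 76–124, giving a 49 bp product.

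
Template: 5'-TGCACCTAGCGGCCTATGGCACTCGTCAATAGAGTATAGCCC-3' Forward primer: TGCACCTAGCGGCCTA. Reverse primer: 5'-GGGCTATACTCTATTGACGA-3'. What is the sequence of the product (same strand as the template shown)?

5'-TGCACCTAGCGGCCTATGGCACTCGTCAATAGAGTATAGCCC-3'

Scanning the template, TGCACCTAGCGGCCTA occurs at positions 1–16; this primer anneals to the bottom strand there with its 3' end pointing downstream.
Reverse complement of the reverse primer: TCGTCAATAGAGTATAGCCC. This occurs on the top strand at positions 23–42.
The product is the template from position 1 through 42 (42 bp).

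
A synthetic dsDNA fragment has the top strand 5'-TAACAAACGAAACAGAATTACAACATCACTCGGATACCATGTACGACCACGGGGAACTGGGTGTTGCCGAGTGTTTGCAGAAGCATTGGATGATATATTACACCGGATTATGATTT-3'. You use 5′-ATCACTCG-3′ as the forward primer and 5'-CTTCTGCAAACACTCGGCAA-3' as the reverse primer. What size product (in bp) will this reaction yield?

The forward primer matches the template at positions 25–32.
The reverse primer's reverse complement is TTGCCGAGTGTTTGCAGAAG, which matches the template at positions 64–83.
Amplicon spans positions 25–83: 59 bp.

59 bp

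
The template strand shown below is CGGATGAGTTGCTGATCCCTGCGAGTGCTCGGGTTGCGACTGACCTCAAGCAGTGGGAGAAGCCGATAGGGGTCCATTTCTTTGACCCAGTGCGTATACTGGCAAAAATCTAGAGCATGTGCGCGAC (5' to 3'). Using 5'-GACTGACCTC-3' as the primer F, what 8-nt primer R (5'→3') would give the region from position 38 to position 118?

The product's 3' end on the top strand is position 118.
The reverse primer anneals to the top strand over positions 111–118, i.e. to TAGAGCAT.
Its sequence written 5'→3' is the reverse complement: ATGCTCTA.

5'-ATGCTCTA-3'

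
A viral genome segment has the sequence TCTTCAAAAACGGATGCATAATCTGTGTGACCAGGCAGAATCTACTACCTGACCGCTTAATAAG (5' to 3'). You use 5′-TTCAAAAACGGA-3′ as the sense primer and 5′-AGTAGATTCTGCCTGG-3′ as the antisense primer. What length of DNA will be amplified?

44 bp

Forward primer TTCAAAAACGGA is found on the top strand at positions 3–14.
Reverse complement of the reverse primer: CCAGGCAGAATCTACT. This occurs on the top strand at positions 31–46.
Amplicon spans positions 3–46: 44 bp.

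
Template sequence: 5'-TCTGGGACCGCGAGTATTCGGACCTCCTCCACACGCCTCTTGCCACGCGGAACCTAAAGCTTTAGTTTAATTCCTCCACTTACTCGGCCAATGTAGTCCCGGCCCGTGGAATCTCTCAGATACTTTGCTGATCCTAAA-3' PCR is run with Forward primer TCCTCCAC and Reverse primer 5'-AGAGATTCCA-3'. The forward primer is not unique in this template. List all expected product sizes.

The forward primer TCCTCCAC matches the top strand at positions 25–32, 72–79.
The reverse primer's reverse complement is TGGAATCTCT, matching at positions 107–116.
Each forward site pairs with the reverse site to give a product ending at position 116: sizes 92, 45 bp.

92 bp, 45 bp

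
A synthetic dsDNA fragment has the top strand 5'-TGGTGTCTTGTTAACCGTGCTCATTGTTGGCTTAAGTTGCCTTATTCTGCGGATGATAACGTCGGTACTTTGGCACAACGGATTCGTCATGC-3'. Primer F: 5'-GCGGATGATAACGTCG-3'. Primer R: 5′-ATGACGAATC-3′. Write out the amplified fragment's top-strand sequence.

5'-GCGGATGATAACGTCGGTACTTTGGCACAACGGATTCGTCAT-3'

Scanning the template, GCGGATGATAACGTCG occurs at positions 49–64; this primer anneals to the bottom strand there with its 3' end pointing downstream.
Taking the reverse complement of ATGACGAATC gives GATTCGTCAT, found at positions 81–90 on the template; the primer anneals here to the top strand with its 3' end pointing upstream.
The product is the template from position 49 through 90 (42 bp).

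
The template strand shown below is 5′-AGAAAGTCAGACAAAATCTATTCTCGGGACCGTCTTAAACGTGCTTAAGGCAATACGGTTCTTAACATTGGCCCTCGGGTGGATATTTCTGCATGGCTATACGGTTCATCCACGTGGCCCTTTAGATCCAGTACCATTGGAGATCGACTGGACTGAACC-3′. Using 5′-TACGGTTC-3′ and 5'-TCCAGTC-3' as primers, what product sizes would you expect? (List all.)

The forward primer TACGGTTC matches the top strand at positions 54–61, 100–107.
The reverse primer's reverse complement is GACTGGA, matching at positions 146–152.
Each forward site pairs with the reverse site to give a product ending at position 152: sizes 99, 53 bp.

99 bp, 53 bp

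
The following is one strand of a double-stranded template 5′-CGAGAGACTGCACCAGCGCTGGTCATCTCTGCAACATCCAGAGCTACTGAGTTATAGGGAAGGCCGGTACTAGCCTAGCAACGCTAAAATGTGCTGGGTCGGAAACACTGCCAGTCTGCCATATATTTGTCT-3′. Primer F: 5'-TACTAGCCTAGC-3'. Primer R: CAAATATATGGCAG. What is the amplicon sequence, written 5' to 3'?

Forward primer TACTAGCCTAGC is found on the top strand at positions 68–79.
Taking the reverse complement of CAAATATATGGCAG gives CTGCCATATATTTG, found at positions 116–129 on the template; the primer anneals here to the top strand with its 3' end pointing upstream.
The product is the template from position 68 through 129 (62 bp).

5'-TACTAGCCTAGCAACGCTAAAATGTGCTGGGTCGGAAACACTGCCAGTCTGCCATATATTTG-3'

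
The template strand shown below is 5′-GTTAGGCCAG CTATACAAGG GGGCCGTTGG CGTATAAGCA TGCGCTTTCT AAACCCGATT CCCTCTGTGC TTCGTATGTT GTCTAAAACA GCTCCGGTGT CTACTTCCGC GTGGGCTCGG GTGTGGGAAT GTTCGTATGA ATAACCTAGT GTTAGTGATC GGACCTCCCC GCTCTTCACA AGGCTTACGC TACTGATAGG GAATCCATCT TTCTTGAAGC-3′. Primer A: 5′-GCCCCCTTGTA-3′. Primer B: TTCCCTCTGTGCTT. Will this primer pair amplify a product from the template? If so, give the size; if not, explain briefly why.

Primer A (GCCCCCTTGTA) has reverse complement TACAAGGGGGC, which matches the top strand at positions 14–24; primer A anneals to the top strand there with its 3' end pointing upstream toward position 14.
Primer B (TTCCCTCTGTGCTT) matches the top strand directly at positions 59–72; it anneals to the bottom strand with its 3' end pointing downstream toward position 72.
The 3' ends diverge (primer A extends toward position 1, primer B toward position 220), so the primers never converge on a shared product.

No product — the primers' 3' ends point away from each other.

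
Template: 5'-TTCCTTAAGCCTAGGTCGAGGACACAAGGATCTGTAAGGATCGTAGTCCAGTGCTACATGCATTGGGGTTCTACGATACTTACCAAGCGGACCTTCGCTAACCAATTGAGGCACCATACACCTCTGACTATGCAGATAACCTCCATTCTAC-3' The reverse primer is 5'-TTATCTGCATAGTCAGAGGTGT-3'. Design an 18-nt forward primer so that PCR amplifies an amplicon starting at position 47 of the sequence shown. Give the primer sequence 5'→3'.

5'-TCCAGTGCTACATGCATT-3'

The reverse primer's reverse complement ACACCTCTGACTATGCAGATAA matches the template at positions 118–139; the product starts at position 47.
The forward primer is identical to the top strand over positions 47–64: TCCAGTGCTACATGCATT.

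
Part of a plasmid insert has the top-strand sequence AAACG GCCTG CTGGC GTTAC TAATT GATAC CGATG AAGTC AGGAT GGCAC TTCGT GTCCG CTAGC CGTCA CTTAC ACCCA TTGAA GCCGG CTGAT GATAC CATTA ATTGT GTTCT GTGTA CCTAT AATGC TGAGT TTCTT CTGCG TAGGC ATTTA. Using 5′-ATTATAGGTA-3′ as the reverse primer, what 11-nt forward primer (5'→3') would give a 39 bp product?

The reverse primer's reverse complement TACCTATAAT matches the template at positions 119–128, so the product ends at position 128.
A 39 bp product then starts at position 128 − 39 + 1 = 90.
The forward primer is identical to the top strand there: GCTGATGATAC.

5'-GCTGATGATAC-3'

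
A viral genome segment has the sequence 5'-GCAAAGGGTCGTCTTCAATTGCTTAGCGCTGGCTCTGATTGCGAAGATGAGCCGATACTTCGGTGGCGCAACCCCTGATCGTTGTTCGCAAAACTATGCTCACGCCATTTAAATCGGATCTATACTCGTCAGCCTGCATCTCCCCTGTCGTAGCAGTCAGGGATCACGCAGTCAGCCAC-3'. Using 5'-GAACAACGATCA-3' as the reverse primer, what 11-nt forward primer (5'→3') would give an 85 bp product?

The reverse primer's reverse complement TGATCGTTGTTC matches the template at positions 76–87, so the product ends at position 87.
An 85 bp product then starts at position 87 − 85 + 1 = 3.
The forward primer is identical to the top strand there: AAAGGGTCGTC.

5'-AAAGGGTCGTC-3'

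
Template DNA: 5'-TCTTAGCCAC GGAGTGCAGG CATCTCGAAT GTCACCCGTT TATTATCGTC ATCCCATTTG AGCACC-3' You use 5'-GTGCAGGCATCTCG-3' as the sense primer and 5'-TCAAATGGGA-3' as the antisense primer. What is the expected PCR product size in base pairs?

Scanning the template, GTGCAGGCATCTCG occurs at positions 14–27; this primer anneals to the bottom strand there with its 3' end pointing downstream.
Taking the reverse complement of TCAAATGGGA gives TCCCATTTGA, found at positions 52–61 on the template; the primer anneals here to the top strand with its 3' end pointing upstream.
The product runs from position 14 to position 61, so its length is 61 − 14 + 1 = 48 bp.

48 bp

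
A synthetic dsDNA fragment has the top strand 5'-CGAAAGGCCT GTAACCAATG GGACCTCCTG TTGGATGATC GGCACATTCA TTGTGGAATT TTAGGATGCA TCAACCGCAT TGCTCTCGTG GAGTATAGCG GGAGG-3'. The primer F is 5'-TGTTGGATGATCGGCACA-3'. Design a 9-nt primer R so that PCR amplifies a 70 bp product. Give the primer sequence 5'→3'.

5'-CTATACTCC-3'

The forward primer binds at positions 29–46, so a 70 bp product ends at position 29 + 70 − 1 = 98.
The reverse primer anneals to the top strand over positions 90–98, i.e. to GGAGTATAG.
Its sequence written 5'→3' is the reverse complement: CTATACTCC.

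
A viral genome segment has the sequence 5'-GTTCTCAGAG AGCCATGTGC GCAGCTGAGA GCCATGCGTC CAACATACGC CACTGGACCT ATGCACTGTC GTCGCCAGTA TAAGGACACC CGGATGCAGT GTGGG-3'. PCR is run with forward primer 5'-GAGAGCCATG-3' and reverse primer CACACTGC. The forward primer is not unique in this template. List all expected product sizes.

The forward primer GAGAGCCATG matches the top strand at positions 8–17, 27–36.
The reverse primer's reverse complement is GCAGTGTG, matching at positions 96–103.
Each forward site pairs with the reverse site to give a product ending at position 103: sizes 96, 77 bp.

96 bp, 77 bp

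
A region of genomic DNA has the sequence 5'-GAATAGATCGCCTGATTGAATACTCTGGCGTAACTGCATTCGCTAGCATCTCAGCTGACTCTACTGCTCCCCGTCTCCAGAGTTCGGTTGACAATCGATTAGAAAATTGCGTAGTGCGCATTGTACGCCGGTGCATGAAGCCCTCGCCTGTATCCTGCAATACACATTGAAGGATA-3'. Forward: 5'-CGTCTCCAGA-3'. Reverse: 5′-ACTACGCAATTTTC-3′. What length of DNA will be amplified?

44 bp

Forward primer CGTCTCCAGA is found on the top strand at positions 72–81.
Reverse complement of the reverse primer: GAAAATTGCGTAGT. This occurs on the top strand at positions 102–115.
Product length = (reverse-primer end) − (forward-primer start) + 1 = 115 − 72 + 1 = 44 bp.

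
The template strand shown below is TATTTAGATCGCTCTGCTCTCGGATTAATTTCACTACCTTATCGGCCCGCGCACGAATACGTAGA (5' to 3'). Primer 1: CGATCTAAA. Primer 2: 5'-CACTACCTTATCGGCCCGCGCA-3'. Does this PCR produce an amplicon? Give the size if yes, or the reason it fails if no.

No product — the primers' 3' ends point away from each other.

Primer 1 (CGATCTAAA) has reverse complement TTTAGATCG, which matches the top strand at positions 3–11; primer 1 anneals to the top strand there with its 3' end pointing upstream toward position 3.
Primer 2 (CACTACCTTATCGGCCCGCGCA) matches the top strand directly at positions 32–53; it anneals to the bottom strand with its 3' end pointing downstream toward position 53.
The 3' ends diverge (primer 1 extends toward position 1, primer 2 toward position 65), so the primers never converge on a shared product.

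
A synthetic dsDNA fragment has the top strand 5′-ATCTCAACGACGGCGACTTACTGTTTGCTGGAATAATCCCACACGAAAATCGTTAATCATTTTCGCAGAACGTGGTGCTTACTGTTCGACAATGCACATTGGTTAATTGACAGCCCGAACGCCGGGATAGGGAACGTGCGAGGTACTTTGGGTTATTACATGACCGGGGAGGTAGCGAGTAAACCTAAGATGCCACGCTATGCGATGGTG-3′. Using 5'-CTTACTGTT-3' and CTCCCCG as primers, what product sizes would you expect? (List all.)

The forward primer CTTACTGTT matches the top strand at positions 17–25, 78–86.
The reverse primer's reverse complement is CGGGGAG, matching at positions 165–171.
Each forward site pairs with the reverse site to give a product ending at position 171: sizes 155, 94 bp.

155 bp, 94 bp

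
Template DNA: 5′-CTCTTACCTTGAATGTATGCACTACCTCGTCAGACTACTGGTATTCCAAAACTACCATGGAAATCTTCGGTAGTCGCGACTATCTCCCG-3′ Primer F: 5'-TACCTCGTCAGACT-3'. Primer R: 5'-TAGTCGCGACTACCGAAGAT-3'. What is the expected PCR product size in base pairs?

60 bp

Scanning the template, TACCTCGTCAGACT occurs at positions 23–36; this primer anneals to the bottom strand there with its 3' end pointing downstream.
The reverse primer's reverse complement is ATCTTCGGTAGTCGCGACTA, which matches the template at positions 63–82.
Product length = (reverse-primer end) − (forward-primer start) + 1 = 82 − 23 + 1 = 60 bp.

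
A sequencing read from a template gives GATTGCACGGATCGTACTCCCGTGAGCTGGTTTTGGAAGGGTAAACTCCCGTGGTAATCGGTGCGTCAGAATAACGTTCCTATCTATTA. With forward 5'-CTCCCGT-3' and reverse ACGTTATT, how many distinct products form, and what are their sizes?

Two products: 61 bp, 32 bp

The forward primer CTCCCGT matches the top strand at positions 17–23, 46–52.
The reverse primer's reverse complement is AATAACGT, matching at positions 70–77.
Each forward site pairs with the reverse site to give a product ending at position 77: sizes 61, 32 bp.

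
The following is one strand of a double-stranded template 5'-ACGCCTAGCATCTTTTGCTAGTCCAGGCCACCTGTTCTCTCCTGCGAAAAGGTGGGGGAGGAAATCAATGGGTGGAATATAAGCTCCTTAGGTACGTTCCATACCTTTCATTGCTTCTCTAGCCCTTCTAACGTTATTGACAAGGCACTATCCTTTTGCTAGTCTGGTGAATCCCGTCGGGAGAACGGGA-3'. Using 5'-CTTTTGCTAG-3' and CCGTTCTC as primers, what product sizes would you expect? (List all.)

The forward primer CTTTTGCTAG matches the top strand at positions 12–21, 153–162.
The reverse primer's reverse complement is GAGAACGG, matching at positions 181–188.
Each forward site pairs with the reverse site to give a product ending at position 188: sizes 177, 36 bp.

177 bp, 36 bp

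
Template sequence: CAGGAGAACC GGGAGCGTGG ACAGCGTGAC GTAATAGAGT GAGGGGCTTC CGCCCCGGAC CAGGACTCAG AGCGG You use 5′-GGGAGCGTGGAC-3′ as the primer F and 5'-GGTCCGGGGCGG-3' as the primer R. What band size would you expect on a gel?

51 bp

The forward primer matches the template at positions 11–22.
Reverse complement of the reverse primer: CCGCCCCGGACC. This occurs on the top strand at positions 50–61.
The product runs from position 11 to position 61, so its length is 61 − 11 + 1 = 51 bp.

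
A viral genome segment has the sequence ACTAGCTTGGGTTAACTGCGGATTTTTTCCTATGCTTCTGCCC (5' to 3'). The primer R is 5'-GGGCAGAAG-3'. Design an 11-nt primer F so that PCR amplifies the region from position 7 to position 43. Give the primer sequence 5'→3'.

The reverse primer's reverse complement CTTCTGCCC matches the template at positions 35–43; the product starts at position 7.
The forward primer is identical to the top strand over positions 7–17: TTGGGTTAACT.

5'-TTGGGTTAACT-3'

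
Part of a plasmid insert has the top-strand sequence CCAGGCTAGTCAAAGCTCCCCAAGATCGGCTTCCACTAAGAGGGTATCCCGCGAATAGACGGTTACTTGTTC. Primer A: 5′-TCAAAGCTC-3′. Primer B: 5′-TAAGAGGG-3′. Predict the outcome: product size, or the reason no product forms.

Primer A (TCAAAGCTC) matches the top strand at positions 10–18 (3' end points downstream).
Primer B (TAAGAGGG) also matches the top strand directly, at positions 37–44 — its reverse complement CCCTCTTA is not present.
Both primers anneal to the bottom strand with 3' ends pointing the same way, so neither can prime synthesis back toward the other.

No product — both primers anneal to the same strand and extend in the same direction.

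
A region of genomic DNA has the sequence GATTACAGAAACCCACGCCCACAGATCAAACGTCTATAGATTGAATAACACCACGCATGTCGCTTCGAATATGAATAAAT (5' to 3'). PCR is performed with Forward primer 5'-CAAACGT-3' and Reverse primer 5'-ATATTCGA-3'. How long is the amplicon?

46 bp

Scanning the template, CAAACGT occurs at positions 27–33; this primer anneals to the bottom strand there with its 3' end pointing downstream.
The reverse primer's reverse complement is TCGAATAT, which matches the template at positions 65–72.
Amplicon spans positions 27–72: 46 bp.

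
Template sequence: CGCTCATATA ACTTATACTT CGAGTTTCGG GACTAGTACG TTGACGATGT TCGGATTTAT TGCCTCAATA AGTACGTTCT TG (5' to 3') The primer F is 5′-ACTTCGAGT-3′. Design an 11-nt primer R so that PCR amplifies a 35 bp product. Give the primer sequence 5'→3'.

5'-AACATCGTCAA-3'

The forward primer binds at positions 17–25, so a 35 bp product ends at position 17 + 35 − 1 = 51.
The reverse primer anneals to the top strand over positions 41–51, i.e. to TTGACGATGTT.
Its sequence written 5'→3' is the reverse complement: AACATCGTCAA.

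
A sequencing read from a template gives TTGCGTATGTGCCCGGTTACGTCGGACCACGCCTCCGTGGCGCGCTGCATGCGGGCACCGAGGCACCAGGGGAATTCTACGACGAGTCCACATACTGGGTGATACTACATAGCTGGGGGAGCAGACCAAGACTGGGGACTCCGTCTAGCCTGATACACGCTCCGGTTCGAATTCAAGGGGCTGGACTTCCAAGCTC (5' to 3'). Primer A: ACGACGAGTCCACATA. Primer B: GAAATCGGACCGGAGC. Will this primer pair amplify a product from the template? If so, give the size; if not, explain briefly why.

Primer B (GAAATCGGACCGGAGC) does not match the top strand, and its reverse complement GCTCCGGTCCGATTTC does not match either.
With no annealing site for primer B, no amplification occurs.

No product — primer B has no binding site in the template.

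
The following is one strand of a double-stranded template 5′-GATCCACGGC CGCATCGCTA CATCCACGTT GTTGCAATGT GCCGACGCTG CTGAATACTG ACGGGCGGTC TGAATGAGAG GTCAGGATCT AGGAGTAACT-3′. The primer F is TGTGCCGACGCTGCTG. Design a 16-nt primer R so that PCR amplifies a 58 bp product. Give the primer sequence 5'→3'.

5'-CTCCTAGATCCTGACC-3'

The forward primer binds at positions 38–53, so a 58 bp product ends at position 38 + 58 − 1 = 95.
The reverse primer anneals to the top strand over positions 80–95, i.e. to GGTCAGGATCTAGGAG.
Its sequence written 5'→3' is the reverse complement: CTCCTAGATCCTGACC.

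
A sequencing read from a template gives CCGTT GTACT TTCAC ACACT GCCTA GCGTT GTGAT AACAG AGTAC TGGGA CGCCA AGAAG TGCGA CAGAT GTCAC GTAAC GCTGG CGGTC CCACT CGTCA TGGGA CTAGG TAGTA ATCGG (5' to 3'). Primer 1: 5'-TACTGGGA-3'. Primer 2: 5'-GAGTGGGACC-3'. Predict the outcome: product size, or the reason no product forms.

Primer 1 (TACTGGGA) matches the top strand at positions 43–50; it acts as a forward primer.
Primer 2's reverse complement is GGTCCCACTC, matching the top strand at positions 87–96; it acts as a reverse primer.
The 3' ends face each other across positions 43–96, giving a 54 bp product.

Yes — a 54 bp product.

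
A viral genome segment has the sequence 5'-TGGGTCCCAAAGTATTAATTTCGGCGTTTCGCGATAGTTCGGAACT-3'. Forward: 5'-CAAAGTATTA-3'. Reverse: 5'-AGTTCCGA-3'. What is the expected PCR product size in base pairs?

39 bp

The forward primer matches the template at positions 8–17.
The reverse primer's reverse complement is TCGGAACT, which matches the template at positions 39–46.
The product runs from position 8 to position 46, so its length is 46 − 8 + 1 = 39 bp.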